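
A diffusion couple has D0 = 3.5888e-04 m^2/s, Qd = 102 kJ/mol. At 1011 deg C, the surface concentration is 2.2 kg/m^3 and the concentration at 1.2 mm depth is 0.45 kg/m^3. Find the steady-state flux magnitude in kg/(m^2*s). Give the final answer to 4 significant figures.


Step 1: D = D0 * exp(-Qd/(R*T))
T = 1011 + 273.15 = 1284.15 K
D = 3.5888e-04 * exp(-102e3 / (8.314 * 1284.15)) = 2.54568e-08 m^2/s
Step 2: J = D * (C1 - C2) / dx
J = 2.54568e-08 * (2.2 - 0.45) / 1.2e-03
J = 3.712e-05 kg/(m^2*s)


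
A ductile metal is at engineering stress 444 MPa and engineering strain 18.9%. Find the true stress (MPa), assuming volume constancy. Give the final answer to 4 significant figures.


sigma_true = sigma_eng * (1 + epsilon_eng)
sigma_true = 444 * (1 + 0.189)
sigma_true = 527.9 MPa


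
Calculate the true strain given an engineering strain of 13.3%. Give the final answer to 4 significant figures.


epsilon_true = ln(1 + epsilon_eng)
epsilon_true = ln(1 + 0.133)
epsilon_true = 0.1249


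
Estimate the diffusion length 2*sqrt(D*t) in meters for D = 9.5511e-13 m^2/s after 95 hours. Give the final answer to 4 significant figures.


t = 95 hr = 342000 s
Diffusion length = 2*sqrt(D*t)
= 2*sqrt(9.5511e-13 * 342000)
= 1.143e-03 m


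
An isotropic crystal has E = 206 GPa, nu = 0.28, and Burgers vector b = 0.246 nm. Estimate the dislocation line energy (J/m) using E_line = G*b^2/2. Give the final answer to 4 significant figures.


Step 1: G = E / (2*(1+nu))
G = 206 / (2*(1+0.28)) = 80.4688 GPa = 8.04688e+10 Pa
Step 2: E_line = G*b^2/2
b = 0.246 nm = 2.46e-10 m
E_line = 0.5 * 8.04688e+10 * (2.46e-10)^2 = 2.435e-09 J/m


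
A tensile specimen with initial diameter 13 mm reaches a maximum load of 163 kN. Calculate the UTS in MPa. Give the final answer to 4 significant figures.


A0 = pi*(d/2)^2 = pi*(13/2)^2 = 132.732 mm^2
UTS = F_max / A0 = 163*1000 / 132.732
UTS = 1228 MPa


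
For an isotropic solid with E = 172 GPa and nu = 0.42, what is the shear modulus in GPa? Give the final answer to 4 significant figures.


G = E / (2*(1+nu))
G = 172 / (2*(1+0.42))
G = 60.56 GPa


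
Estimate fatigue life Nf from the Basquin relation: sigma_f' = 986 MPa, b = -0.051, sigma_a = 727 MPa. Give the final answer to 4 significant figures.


sigma_a = sigma_f' * (2*Nf)^b
2*Nf = (sigma_a / sigma_f')^(1/b)
2*Nf = (727 / 986)^(1/-0.051)
2*Nf = 393.506
Nf = 196.8 cycles


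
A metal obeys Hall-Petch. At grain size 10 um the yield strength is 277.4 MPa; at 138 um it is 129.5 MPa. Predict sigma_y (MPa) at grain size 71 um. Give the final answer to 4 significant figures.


sigma_y = sigma0 + k / sqrt(d)
1/sqrt(d1) = 1/sqrt(1e-05) = 316.228;  1/sqrt(d2) = 85.1257
k = (sigma1 - sigma2) / (1/sqrt(d1) - 1/sqrt(d2)) = (277.4 - 129.5) / (316.228 - 85.1257) = 0.639977 MPa*m^0.5
sigma0 = sigma1 - k/sqrt(d1) = 277.4 - 0.639977*316.228 = 75.0216 MPa
sigma_y(d3) = 75.0216 + 0.639977 / sqrt(7.1e-05) = 151 MPa


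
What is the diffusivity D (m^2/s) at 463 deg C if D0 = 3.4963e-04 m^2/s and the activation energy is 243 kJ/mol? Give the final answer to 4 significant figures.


D = D0 * exp(-Qd / (R*T))
T = 736.15 K
D = 3.4963e-04 * exp(-243e3 / (8.314 * 736.15))
D = 1.998e-21 m^2/s


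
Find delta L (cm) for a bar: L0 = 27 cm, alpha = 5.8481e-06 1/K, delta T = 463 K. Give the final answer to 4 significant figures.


dL = L0 * alpha * dT
dL = 27 * 5.8481e-06 * 463
dL = 0.07311 cm


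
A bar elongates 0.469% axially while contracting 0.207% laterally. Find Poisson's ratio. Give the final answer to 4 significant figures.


nu = -epsilon_lat / epsilon_axial
Lateral strain is contraction (negative), so using magnitudes:
nu = 0.207 / 0.469
nu = 0.4414


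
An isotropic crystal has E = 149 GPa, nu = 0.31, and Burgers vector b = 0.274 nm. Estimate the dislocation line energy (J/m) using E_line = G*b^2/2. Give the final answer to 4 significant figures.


Step 1: G = E / (2*(1+nu))
G = 149 / (2*(1+0.31)) = 56.8702 GPa = 5.68702e+10 Pa
Step 2: E_line = G*b^2/2
b = 0.274 nm = 2.74e-10 m
E_line = 0.5 * 5.68702e+10 * (2.74e-10)^2 = 2.135e-09 J/m


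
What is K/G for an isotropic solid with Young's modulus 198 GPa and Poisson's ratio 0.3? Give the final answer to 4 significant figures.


G = E / (2*(1+nu))
G = 198 / (2*(1+0.3)) = 76.1538 GPa
K = E / (3*(1-2*nu))
K = 198 / (3*(1-2*0.3)) = 165 GPa
K/G = 165 / 76.1538 = 2.167


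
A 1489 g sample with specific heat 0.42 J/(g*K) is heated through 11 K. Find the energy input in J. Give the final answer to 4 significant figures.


Q = m * cp * dT
Q = 1489 * 0.42 * 11
Q = 6879 J


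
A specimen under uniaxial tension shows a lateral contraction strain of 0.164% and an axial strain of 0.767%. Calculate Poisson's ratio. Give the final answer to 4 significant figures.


nu = -epsilon_lat / epsilon_axial
Lateral strain is contraction (negative), so using magnitudes:
nu = 0.164 / 0.767
nu = 0.2138


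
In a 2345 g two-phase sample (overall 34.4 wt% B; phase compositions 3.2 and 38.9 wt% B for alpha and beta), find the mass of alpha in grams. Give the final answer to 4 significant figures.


f_alpha = (C_beta - C0) / (C_beta - C_alpha)
f_alpha = (38.9 - 34.4) / (38.9 - 3.2) = 0.12605
m_alpha = f_alpha * m_total = 0.12605 * 2345 = 295.6 g


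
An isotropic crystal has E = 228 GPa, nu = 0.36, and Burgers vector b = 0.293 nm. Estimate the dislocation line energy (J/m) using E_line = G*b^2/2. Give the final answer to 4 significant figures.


Step 1: G = E / (2*(1+nu))
G = 228 / (2*(1+0.36)) = 83.8235 GPa = 8.38235e+10 Pa
Step 2: E_line = G*b^2/2
b = 0.293 nm = 2.93e-10 m
E_line = 0.5 * 8.38235e+10 * (2.93e-10)^2 = 3.598e-09 J/m


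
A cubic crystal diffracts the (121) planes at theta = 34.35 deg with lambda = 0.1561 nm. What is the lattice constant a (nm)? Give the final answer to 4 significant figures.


d = lambda / (2*sin(theta))
d = 0.1561 / (2*sin(34.35 deg))
d = 0.138326 nm
a = d * sqrt(h^2+k^2+l^2) = 0.138326 * sqrt(6)
a = 0.3388 nm


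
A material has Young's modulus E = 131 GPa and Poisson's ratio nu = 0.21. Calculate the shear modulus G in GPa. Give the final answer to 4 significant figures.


G = E / (2*(1+nu))
G = 131 / (2*(1+0.21))
G = 54.13 GPa


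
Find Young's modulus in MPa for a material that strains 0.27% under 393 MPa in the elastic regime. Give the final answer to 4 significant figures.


E = sigma / epsilon
epsilon = 0.27% = 2.7e-03
E = 393 / 2.7e-03
E = 145600 MPa


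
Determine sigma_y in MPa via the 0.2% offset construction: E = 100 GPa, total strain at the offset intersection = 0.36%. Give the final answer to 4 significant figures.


Offset strain = 0.002
Elastic strain at yield = total_strain - offset = 3.6e-03 - 0.002 = 1.6e-03
sigma_y = E * elastic_strain = 100000 * 1.6e-03
sigma_y = 160 MPa


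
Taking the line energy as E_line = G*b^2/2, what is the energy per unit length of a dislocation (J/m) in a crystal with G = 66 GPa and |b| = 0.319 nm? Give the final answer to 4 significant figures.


E = G*b^2/2
b = 0.319 nm = 3.19e-10 m
G = 66 GPa = 6.6e+10 Pa
E = 0.5 * 6.6e+10 * (3.19e-10)^2
E = 3.358e-09 J/m


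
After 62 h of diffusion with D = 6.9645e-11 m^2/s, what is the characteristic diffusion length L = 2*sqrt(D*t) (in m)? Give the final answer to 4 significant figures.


t = 62 hr = 223200 s
Diffusion length = 2*sqrt(D*t)
= 2*sqrt(6.9645e-11 * 223200)
= 7.885e-03 m


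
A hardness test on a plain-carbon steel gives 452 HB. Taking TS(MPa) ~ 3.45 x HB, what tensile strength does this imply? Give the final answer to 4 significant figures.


TS (MPa) = 3.45 * HB
TS = 3.45 * 452
TS = 1559 MPa


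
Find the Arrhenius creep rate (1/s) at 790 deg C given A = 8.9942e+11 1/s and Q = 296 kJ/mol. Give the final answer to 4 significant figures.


rate = A * exp(-Q / (R*T))
T = 790 + 273.15 = 1063.15 K
rate = 8.9942e+11 * exp(-296e3 / (8.314 * 1063.15))
rate = 2.573e-03 1/s


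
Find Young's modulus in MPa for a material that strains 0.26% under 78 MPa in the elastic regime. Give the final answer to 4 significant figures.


E = sigma / epsilon
epsilon = 0.26% = 2.6e-03
E = 78 / 2.6e-03
E = 30000 MPa


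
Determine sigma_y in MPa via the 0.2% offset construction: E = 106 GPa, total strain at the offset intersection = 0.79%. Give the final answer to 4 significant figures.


Offset strain = 0.002
Elastic strain at yield = total_strain - offset = 7.9e-03 - 0.002 = 5.9e-03
sigma_y = E * elastic_strain = 106000 * 5.9e-03
sigma_y = 625.4 MPa


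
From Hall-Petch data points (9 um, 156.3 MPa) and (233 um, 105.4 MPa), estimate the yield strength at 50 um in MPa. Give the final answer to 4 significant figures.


sigma_y = sigma0 + k / sqrt(d)
1/sqrt(d1) = 1/sqrt(9e-06) = 333.333;  1/sqrt(d2) = 65.5122
k = (sigma1 - sigma2) / (1/sqrt(d1) - 1/sqrt(d2)) = (156.3 - 105.4) / (333.333 - 65.5122) = 0.190052 MPa*m^0.5
sigma0 = sigma1 - k/sqrt(d1) = 156.3 - 0.190052*333.333 = 92.9493 MPa
sigma_y(d3) = 92.9493 + 0.190052 / sqrt(5e-05) = 119.8 MPa


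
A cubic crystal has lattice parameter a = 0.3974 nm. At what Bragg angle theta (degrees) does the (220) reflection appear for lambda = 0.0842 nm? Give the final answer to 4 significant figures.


d = a / sqrt(h^2+k^2+l^2)
d = 0.3974 / sqrt(8) = 0.140502 nm
lambda = 2*d*sin(theta)  =>  sin(theta) = lambda / (2*d)
sin(theta) = 0.0842 / (2 * 0.140502) = 0.29964
theta = 17.44 deg


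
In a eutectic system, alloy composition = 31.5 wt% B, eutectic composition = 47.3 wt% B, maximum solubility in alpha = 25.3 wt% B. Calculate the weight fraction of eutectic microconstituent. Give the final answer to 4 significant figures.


f_primary = (C_e - C0) / (C_e - C_alpha_max)
f_primary = (47.3 - 31.5) / (47.3 - 25.3)
f_primary = 0.718182
f_eutectic = 1 - 0.718182 = 0.2818


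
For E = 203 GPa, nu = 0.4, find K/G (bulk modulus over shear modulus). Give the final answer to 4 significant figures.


G = E / (2*(1+nu))
G = 203 / (2*(1+0.4)) = 72.5 GPa
K = E / (3*(1-2*nu))
K = 203 / (3*(1-2*0.4)) = 338.333 GPa
K/G = 338.333 / 72.5 = 4.667


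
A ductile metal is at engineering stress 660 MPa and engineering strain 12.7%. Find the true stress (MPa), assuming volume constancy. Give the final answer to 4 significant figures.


sigma_true = sigma_eng * (1 + epsilon_eng)
sigma_true = 660 * (1 + 0.127)
sigma_true = 743.8 MPa


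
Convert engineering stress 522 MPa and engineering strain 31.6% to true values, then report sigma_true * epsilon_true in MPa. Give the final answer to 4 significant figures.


sigma_true = sigma_eng * (1 + epsilon_eng)
sigma_true = 522 * (1 + 0.316) = 686.952 MPa
epsilon_true = ln(1 + epsilon_eng)
epsilon_true = ln(1 + 0.316) = 0.274597
sigma_true * epsilon_true = 686.952 * 0.274597 = 188.6 MPa


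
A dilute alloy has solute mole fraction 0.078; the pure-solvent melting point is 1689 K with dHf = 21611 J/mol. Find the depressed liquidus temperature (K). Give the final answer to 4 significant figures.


dT = R*Tm^2*x / dHf
dT = 8.314 * 1689^2 * 0.078 / 21611
dT = 85.603 K
T_new = 1689 - 85.603 = 1603 K


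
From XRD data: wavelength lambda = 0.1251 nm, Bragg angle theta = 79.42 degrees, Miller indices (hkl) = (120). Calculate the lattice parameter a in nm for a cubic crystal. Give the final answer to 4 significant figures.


d = lambda / (2*sin(theta))
d = 0.1251 / (2*sin(79.42 deg))
d = 0.0636318 nm
a = d * sqrt(h^2+k^2+l^2) = 0.0636318 * sqrt(5)
a = 0.1423 nm


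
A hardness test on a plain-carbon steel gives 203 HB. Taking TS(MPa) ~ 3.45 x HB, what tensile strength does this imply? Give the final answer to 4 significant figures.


TS (MPa) = 3.45 * HB
TS = 3.45 * 203
TS = 700.4 MPa


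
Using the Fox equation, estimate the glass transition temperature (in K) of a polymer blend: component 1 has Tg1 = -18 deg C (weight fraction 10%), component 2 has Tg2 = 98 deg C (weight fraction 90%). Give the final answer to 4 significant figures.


1/Tg = w1/Tg1 + w2/Tg2 (in Kelvin)
Tg1 = 255.15 K, Tg2 = 371.15 K
1/Tg = 0.1/255.15 + 0.9/371.15
Tg = 355 K


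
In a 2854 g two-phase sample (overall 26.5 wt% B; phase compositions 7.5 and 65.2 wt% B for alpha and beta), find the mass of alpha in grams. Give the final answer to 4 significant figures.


f_alpha = (C_beta - C0) / (C_beta - C_alpha)
f_alpha = (65.2 - 26.5) / (65.2 - 7.5) = 0.670711
m_alpha = f_alpha * m_total = 0.670711 * 2854 = 1914 g


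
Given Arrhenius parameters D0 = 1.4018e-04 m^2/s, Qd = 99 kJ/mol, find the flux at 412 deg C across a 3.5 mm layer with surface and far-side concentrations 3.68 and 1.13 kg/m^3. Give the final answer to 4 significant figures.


Step 1: D = D0 * exp(-Qd/(R*T))
T = 412 + 273.15 = 685.15 K
D = 1.4018e-04 * exp(-99e3 / (8.314 * 685.15)) = 3.97033e-12 m^2/s
Step 2: J = D * (C1 - C2) / dx
J = 3.97033e-12 * (3.68 - 1.13) / 3.5e-03
J = 2.893e-09 kg/(m^2*s)


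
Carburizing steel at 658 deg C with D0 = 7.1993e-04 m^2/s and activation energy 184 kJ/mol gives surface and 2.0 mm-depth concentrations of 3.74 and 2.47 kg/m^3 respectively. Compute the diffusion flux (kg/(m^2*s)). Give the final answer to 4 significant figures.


Step 1: D = D0 * exp(-Qd/(R*T))
T = 658 + 273.15 = 931.15 K
D = 7.1993e-04 * exp(-184e3 / (8.314 * 931.15)) = 3.42835e-14 m^2/s
Step 2: J = D * (C1 - C2) / dx
J = 3.42835e-14 * (3.74 - 2.47) / 2e-03
J = 2.177e-11 kg/(m^2*s)


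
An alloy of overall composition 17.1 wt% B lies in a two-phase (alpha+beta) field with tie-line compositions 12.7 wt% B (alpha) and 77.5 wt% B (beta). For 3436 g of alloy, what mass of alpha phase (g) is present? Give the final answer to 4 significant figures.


f_alpha = (C_beta - C0) / (C_beta - C_alpha)
f_alpha = (77.5 - 17.1) / (77.5 - 12.7) = 0.932099
m_alpha = f_alpha * m_total = 0.932099 * 3436 = 3203 g


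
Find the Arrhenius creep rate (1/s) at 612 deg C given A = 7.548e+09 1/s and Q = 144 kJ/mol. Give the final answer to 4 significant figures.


rate = A * exp(-Q / (R*T))
T = 612 + 273.15 = 885.15 K
rate = 7.548e+09 * exp(-144e3 / (8.314 * 885.15))
rate = 23.98 1/s


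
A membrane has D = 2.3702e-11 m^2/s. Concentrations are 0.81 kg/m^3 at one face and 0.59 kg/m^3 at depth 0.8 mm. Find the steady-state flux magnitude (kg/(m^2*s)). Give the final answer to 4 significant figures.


J = -D * (dC/dx) = D * (C1 - C2) / dx
J = 2.3702e-11 * (0.81 - 0.59) / 8e-04
J = 6.518e-09 kg/(m^2*s)


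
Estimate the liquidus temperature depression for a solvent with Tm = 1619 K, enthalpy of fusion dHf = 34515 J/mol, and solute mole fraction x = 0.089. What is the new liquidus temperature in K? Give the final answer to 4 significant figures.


dT = R*Tm^2*x / dHf
dT = 8.314 * 1619^2 * 0.089 / 34515
dT = 56.1935 K
T_new = 1619 - 56.1935 = 1563 K


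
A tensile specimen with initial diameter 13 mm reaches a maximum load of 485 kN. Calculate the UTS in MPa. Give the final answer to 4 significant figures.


A0 = pi*(d/2)^2 = pi*(13/2)^2 = 132.732 mm^2
UTS = F_max / A0 = 485*1000 / 132.732
UTS = 3654 MPa


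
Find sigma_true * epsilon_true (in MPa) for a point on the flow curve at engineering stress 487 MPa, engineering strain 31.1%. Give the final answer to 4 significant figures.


sigma_true = sigma_eng * (1 + epsilon_eng)
sigma_true = 487 * (1 + 0.311) = 638.457 MPa
epsilon_true = ln(1 + epsilon_eng)
epsilon_true = ln(1 + 0.311) = 0.27079
sigma_true * epsilon_true = 638.457 * 0.27079 = 172.9 MPa


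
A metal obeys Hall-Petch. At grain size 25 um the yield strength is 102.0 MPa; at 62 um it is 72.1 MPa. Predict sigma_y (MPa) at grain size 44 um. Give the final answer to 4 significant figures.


sigma_y = sigma0 + k / sqrt(d)
1/sqrt(d1) = 1/sqrt(2.5e-05) = 200;  1/sqrt(d2) = 127
k = (sigma1 - sigma2) / (1/sqrt(d1) - 1/sqrt(d2)) = (102.0 - 72.1) / (200 - 127) = 0.40959 MPa*m^0.5
sigma0 = sigma1 - k/sqrt(d1) = 102.0 - 0.40959*200 = 20.082 MPa
sigma_y(d3) = 20.082 + 0.40959 / sqrt(4.4e-05) = 81.83 MPa


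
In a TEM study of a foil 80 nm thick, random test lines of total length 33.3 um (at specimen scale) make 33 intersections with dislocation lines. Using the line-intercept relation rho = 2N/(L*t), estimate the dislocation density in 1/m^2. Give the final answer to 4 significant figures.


rho = 2N / (L * t)
L = 33.3 um = 3.33e-05 m, t = 80 nm = 8e-08 m
rho = 2 * 33 / (3.33e-05 * 8e-08)
rho = 2.477e+13 1/m^2


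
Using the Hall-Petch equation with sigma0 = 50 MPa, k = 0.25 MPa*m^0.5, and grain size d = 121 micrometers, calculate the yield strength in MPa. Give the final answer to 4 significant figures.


sigma_y = sigma0 + k / sqrt(d)
d = 121 um = 1.21e-04 m
sigma_y = 50 + 0.25 / sqrt(1.21e-04)
sigma_y = 72.73 MPa


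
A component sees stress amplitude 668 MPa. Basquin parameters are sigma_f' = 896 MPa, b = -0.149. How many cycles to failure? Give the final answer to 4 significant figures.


sigma_a = sigma_f' * (2*Nf)^b
2*Nf = (sigma_a / sigma_f')^(1/b)
2*Nf = (668 / 896)^(1/-0.149)
2*Nf = 7.17656
Nf = 3.588 cycles


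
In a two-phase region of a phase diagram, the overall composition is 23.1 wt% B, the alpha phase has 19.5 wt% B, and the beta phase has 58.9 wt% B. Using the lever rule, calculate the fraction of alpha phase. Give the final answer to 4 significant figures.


f_alpha = (C_beta - C0) / (C_beta - C_alpha)
f_alpha = (58.9 - 23.1) / (58.9 - 19.5)
f_alpha = 0.9086


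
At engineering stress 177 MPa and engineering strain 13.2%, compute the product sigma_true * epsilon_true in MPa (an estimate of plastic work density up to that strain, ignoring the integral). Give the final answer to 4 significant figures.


sigma_true = sigma_eng * (1 + epsilon_eng)
sigma_true = 177 * (1 + 0.132) = 200.364 MPa
epsilon_true = ln(1 + epsilon_eng)
epsilon_true = ln(1 + 0.132) = 0.123986
sigma_true * epsilon_true = 200.364 * 0.123986 = 24.84 MPa


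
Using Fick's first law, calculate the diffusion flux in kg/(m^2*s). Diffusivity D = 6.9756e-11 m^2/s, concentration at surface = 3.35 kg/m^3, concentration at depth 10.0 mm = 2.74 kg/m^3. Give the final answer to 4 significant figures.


J = -D * (dC/dx) = D * (C1 - C2) / dx
J = 6.9756e-11 * (3.35 - 2.74) / 0.01
J = 4.255e-09 kg/(m^2*s)


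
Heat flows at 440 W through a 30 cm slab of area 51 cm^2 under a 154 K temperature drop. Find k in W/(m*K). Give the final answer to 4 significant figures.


k = Q*L / (A*dT)
L = 0.3 m, A = 5.1e-03 m^2
k = 440 * 0.3 / (5.1e-03 * 154)
k = 168.1 W/(m*K)


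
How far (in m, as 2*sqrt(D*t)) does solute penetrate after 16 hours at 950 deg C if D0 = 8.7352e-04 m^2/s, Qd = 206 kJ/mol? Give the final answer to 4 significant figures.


Step 1: D = D0 * exp(-Qd/(R*T))
T = 1223.15 K
D = 8.7352e-04 * exp(-206e3 / (8.314 * 1223.15)) = 1.39226e-12 m^2/s
Step 2: L = 2*sqrt(D*t)
t = 16 h = 57600 s
L = 2*sqrt(1.39226e-12 * 57600) = 5.664e-04 m


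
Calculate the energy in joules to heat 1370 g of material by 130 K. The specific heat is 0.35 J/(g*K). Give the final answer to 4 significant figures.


Q = m * cp * dT
Q = 1370 * 0.35 * 130
Q = 62340 J


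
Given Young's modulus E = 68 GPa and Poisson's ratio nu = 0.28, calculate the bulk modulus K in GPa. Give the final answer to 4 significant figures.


K = E / (3*(1-2*nu))
K = 68 / (3*(1-2*0.28))
K = 51.52 GPa


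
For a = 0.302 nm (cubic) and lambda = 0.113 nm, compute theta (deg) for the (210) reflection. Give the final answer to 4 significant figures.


d = a / sqrt(h^2+k^2+l^2)
d = 0.302 / sqrt(5) = 0.135059 nm
lambda = 2*d*sin(theta)  =>  sin(theta) = lambda / (2*d)
sin(theta) = 0.113 / (2 * 0.135059) = 0.418337
theta = 24.73 deg


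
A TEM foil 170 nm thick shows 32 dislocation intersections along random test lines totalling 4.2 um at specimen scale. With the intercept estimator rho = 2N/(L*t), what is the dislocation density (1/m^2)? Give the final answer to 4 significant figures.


rho = 2N / (L * t)
L = 4.2 um = 4.2e-06 m, t = 170 nm = 1.7e-07 m
rho = 2 * 32 / (4.2e-06 * 1.7e-07)
rho = 8.964e+13 1/m^2


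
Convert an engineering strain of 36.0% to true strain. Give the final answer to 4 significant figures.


epsilon_true = ln(1 + epsilon_eng)
epsilon_true = ln(1 + 0.36)
epsilon_true = 0.3075


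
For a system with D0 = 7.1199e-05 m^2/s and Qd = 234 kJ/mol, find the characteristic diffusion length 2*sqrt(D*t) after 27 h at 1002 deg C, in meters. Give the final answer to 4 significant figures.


Step 1: D = D0 * exp(-Qd/(R*T))
T = 1275.15 K
D = 7.1199e-05 * exp(-234e3 / (8.314 * 1275.15)) = 1.84783e-14 m^2/s
Step 2: L = 2*sqrt(D*t)
t = 27 h = 97200 s
L = 2*sqrt(1.84783e-14 * 97200) = 8.476e-05 m


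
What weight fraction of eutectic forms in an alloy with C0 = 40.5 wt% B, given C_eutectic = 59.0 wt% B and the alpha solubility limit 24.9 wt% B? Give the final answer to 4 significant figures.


f_primary = (C_e - C0) / (C_e - C_alpha_max)
f_primary = (59.0 - 40.5) / (59.0 - 24.9)
f_primary = 0.542522
f_eutectic = 1 - 0.542522 = 0.4575


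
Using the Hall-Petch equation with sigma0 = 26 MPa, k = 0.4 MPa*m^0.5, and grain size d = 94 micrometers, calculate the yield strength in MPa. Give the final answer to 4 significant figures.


sigma_y = sigma0 + k / sqrt(d)
d = 94 um = 9.4e-05 m
sigma_y = 26 + 0.4 / sqrt(9.4e-05)
sigma_y = 67.26 MPa


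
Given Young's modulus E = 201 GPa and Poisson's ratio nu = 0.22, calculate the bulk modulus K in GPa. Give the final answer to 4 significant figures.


K = E / (3*(1-2*nu))
K = 201 / (3*(1-2*0.22))
K = 119.6 GPa


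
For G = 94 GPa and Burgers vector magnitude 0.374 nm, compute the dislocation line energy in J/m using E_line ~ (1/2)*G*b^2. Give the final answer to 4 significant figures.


E = G*b^2/2
b = 0.374 nm = 3.74e-10 m
G = 94 GPa = 9.4e+10 Pa
E = 0.5 * 9.4e+10 * (3.74e-10)^2
E = 6.574e-09 J/m


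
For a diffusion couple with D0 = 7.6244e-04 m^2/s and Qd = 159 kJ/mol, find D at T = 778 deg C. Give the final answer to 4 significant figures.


D = D0 * exp(-Qd / (R*T))
T = 1051.15 K
D = 7.6244e-04 * exp(-159e3 / (8.314 * 1051.15))
D = 9.567e-12 m^2/s


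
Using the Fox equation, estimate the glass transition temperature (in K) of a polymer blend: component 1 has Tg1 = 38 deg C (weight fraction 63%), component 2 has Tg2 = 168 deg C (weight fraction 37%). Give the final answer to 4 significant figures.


1/Tg = w1/Tg1 + w2/Tg2 (in Kelvin)
Tg1 = 311.15 K, Tg2 = 441.15 K
1/Tg = 0.63/311.15 + 0.37/441.15
Tg = 349.2 K


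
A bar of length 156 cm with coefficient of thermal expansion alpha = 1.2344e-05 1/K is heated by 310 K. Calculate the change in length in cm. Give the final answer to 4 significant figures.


dL = L0 * alpha * dT
dL = 156 * 1.2344e-05 * 310
dL = 0.597 cm


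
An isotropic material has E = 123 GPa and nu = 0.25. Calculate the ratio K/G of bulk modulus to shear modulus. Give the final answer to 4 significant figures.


G = E / (2*(1+nu))
G = 123 / (2*(1+0.25)) = 49.2 GPa
K = E / (3*(1-2*nu))
K = 123 / (3*(1-2*0.25)) = 82 GPa
K/G = 82 / 49.2 = 1.667


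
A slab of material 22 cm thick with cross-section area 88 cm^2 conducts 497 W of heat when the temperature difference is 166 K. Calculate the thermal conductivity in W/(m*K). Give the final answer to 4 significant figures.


k = Q*L / (A*dT)
L = 0.22 m, A = 8.8e-03 m^2
k = 497 * 0.22 / (8.8e-03 * 166)
k = 74.85 W/(m*K)


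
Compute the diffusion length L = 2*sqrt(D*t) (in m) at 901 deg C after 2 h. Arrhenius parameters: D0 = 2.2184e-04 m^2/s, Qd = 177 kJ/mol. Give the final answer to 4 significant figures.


Step 1: D = D0 * exp(-Qd/(R*T))
T = 1174.15 K
D = 2.2184e-04 * exp(-177e3 / (8.314 * 1174.15)) = 2.96157e-12 m^2/s
Step 2: L = 2*sqrt(D*t)
t = 2 h = 7200 s
L = 2*sqrt(2.96157e-12 * 7200) = 2.921e-04 m


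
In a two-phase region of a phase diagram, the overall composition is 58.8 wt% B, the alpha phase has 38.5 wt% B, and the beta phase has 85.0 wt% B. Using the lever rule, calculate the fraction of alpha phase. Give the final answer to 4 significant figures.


f_alpha = (C_beta - C0) / (C_beta - C_alpha)
f_alpha = (85.0 - 58.8) / (85.0 - 38.5)
f_alpha = 0.5634


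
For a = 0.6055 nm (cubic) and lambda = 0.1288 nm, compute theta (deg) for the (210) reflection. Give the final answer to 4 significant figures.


d = a / sqrt(h^2+k^2+l^2)
d = 0.6055 / sqrt(5) = 0.270788 nm
lambda = 2*d*sin(theta)  =>  sin(theta) = lambda / (2*d)
sin(theta) = 0.1288 / (2 * 0.270788) = 0.237825
theta = 13.76 deg


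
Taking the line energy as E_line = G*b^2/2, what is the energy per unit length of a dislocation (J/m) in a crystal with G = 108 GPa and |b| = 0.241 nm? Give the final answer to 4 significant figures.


E = G*b^2/2
b = 0.241 nm = 2.41e-10 m
G = 108 GPa = 1.08e+11 Pa
E = 0.5 * 1.08e+11 * (2.41e-10)^2
E = 3.136e-09 J/m


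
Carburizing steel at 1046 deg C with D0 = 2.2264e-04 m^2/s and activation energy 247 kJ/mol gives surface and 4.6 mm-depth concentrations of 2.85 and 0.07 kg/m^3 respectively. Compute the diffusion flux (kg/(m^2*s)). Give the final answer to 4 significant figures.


Step 1: D = D0 * exp(-Qd/(R*T))
T = 1046 + 273.15 = 1319.15 K
D = 2.2264e-04 * exp(-247e3 / (8.314 * 1319.15)) = 3.68759e-14 m^2/s
Step 2: J = D * (C1 - C2) / dx
J = 3.68759e-14 * (2.85 - 0.07) / 4.6e-03
J = 2.229e-11 kg/(m^2*s)


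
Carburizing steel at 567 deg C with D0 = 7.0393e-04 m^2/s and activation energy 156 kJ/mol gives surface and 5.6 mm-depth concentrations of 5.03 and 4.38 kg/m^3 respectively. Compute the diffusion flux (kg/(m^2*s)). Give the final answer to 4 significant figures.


Step 1: D = D0 * exp(-Qd/(R*T))
T = 567 + 273.15 = 840.15 K
D = 7.0393e-04 * exp(-156e3 / (8.314 * 840.15)) = 1.40667e-13 m^2/s
Step 2: J = D * (C1 - C2) / dx
J = 1.40667e-13 * (5.03 - 4.38) / 5.6e-03
J = 1.633e-11 kg/(m^2*s)


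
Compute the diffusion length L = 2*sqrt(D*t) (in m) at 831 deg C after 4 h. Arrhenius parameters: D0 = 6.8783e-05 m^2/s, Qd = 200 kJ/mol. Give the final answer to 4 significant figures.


Step 1: D = D0 * exp(-Qd/(R*T))
T = 1104.15 K
D = 6.8783e-05 * exp(-200e3 / (8.314 * 1104.15)) = 2.3748e-14 m^2/s
Step 2: L = 2*sqrt(D*t)
t = 4 h = 14400 s
L = 2*sqrt(2.3748e-14 * 14400) = 3.698e-05 m


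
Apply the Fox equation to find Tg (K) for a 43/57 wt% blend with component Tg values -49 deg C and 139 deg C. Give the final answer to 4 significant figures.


1/Tg = w1/Tg1 + w2/Tg2 (in Kelvin)
Tg1 = 224.15 K, Tg2 = 412.15 K
1/Tg = 0.43/224.15 + 0.57/412.15
Tg = 302.9 K


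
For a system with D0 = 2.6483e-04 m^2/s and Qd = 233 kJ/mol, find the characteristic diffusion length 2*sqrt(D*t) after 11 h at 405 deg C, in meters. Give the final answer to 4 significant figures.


Step 1: D = D0 * exp(-Qd/(R*T))
T = 678.15 K
D = 2.6483e-04 * exp(-233e3 / (8.314 * 678.15)) = 2.98846e-22 m^2/s
Step 2: L = 2*sqrt(D*t)
t = 11 h = 39600 s
L = 2*sqrt(2.98846e-22 * 39600) = 6.88e-09 m


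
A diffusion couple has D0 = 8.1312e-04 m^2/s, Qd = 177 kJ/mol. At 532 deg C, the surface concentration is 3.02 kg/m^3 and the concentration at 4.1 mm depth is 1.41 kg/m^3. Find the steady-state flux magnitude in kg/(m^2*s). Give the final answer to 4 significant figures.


Step 1: D = D0 * exp(-Qd/(R*T))
T = 532 + 273.15 = 805.15 K
D = 8.1312e-04 * exp(-177e3 / (8.314 * 805.15)) = 2.67145e-15 m^2/s
Step 2: J = D * (C1 - C2) / dx
J = 2.67145e-15 * (3.02 - 1.41) / 4.1e-03
J = 1.049e-12 kg/(m^2*s)


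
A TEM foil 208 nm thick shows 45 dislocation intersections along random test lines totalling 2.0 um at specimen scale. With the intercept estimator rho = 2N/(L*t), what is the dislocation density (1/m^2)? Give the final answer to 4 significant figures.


rho = 2N / (L * t)
L = 2.0 um = 2e-06 m, t = 208 nm = 2.08e-07 m
rho = 2 * 45 / (2e-06 * 2.08e-07)
rho = 2.163e+14 1/m^2


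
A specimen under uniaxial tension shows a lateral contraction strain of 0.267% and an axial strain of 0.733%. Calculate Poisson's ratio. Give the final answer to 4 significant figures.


nu = -epsilon_lat / epsilon_axial
Lateral strain is contraction (negative), so using magnitudes:
nu = 0.267 / 0.733
nu = 0.3643


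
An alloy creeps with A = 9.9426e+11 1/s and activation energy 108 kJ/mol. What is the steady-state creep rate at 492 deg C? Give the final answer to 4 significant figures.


rate = A * exp(-Q / (R*T))
T = 492 + 273.15 = 765.15 K
rate = 9.9426e+11 * exp(-108e3 / (8.314 * 765.15))
rate = 42110 1/s


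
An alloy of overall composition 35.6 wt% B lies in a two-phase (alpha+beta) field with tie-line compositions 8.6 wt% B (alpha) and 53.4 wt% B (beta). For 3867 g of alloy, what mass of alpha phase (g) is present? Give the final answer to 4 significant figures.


f_alpha = (C_beta - C0) / (C_beta - C_alpha)
f_alpha = (53.4 - 35.6) / (53.4 - 8.6) = 0.397321
m_alpha = f_alpha * m_total = 0.397321 * 3867 = 1536 g


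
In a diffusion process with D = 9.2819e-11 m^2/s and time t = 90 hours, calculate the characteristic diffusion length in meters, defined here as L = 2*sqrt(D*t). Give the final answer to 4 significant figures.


t = 90 hr = 324000 s
Diffusion length = 2*sqrt(D*t)
= 2*sqrt(9.2819e-11 * 324000)
= 0.01097 m


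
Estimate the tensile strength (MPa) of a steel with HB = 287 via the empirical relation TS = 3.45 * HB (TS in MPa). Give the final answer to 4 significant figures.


TS (MPa) = 3.45 * HB
TS = 3.45 * 287
TS = 990.2 MPa


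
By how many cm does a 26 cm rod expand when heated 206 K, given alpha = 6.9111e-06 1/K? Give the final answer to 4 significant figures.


dL = L0 * alpha * dT
dL = 26 * 6.9111e-06 * 206
dL = 0.03702 cm


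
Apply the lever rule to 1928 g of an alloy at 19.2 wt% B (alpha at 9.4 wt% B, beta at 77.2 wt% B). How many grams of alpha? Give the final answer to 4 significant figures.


f_alpha = (C_beta - C0) / (C_beta - C_alpha)
f_alpha = (77.2 - 19.2) / (77.2 - 9.4) = 0.855457
m_alpha = f_alpha * m_total = 0.855457 * 1928 = 1649 g


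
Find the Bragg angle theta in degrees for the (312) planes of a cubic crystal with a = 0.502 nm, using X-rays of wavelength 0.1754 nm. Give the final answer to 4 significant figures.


d = a / sqrt(h^2+k^2+l^2)
d = 0.502 / sqrt(14) = 0.134165 nm
lambda = 2*d*sin(theta)  =>  sin(theta) = lambda / (2*d)
sin(theta) = 0.1754 / (2 * 0.134165) = 0.653672
theta = 40.82 deg


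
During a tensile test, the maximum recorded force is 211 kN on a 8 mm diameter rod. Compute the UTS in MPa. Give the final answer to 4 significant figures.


A0 = pi*(d/2)^2 = pi*(8/2)^2 = 50.2655 mm^2
UTS = F_max / A0 = 211*1000 / 50.2655
UTS = 4198 MPa


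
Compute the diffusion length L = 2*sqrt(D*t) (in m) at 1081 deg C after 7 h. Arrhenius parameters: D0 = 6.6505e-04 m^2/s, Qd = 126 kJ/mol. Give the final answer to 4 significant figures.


Step 1: D = D0 * exp(-Qd/(R*T))
T = 1354.15 K
D = 6.6505e-04 * exp(-126e3 / (8.314 * 1354.15)) = 9.17036e-09 m^2/s
Step 2: L = 2*sqrt(D*t)
t = 7 h = 25200 s
L = 2*sqrt(9.17036e-09 * 25200) = 0.0304 m


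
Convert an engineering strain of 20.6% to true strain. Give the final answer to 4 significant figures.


epsilon_true = ln(1 + epsilon_eng)
epsilon_true = ln(1 + 0.206)
epsilon_true = 0.1873


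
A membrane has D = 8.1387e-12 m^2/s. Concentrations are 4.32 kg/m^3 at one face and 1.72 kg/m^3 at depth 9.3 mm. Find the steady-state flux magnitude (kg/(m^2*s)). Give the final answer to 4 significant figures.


J = -D * (dC/dx) = D * (C1 - C2) / dx
J = 8.1387e-12 * (4.32 - 1.72) / 9.3e-03
J = 2.275e-09 kg/(m^2*s)


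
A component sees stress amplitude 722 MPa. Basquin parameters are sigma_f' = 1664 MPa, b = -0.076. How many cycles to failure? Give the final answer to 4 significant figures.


sigma_a = sigma_f' * (2*Nf)^b
2*Nf = (sigma_a / sigma_f')^(1/b)
2*Nf = (722 / 1664)^(1/-0.076)
2*Nf = 59056.1
Nf = 29530 cycles


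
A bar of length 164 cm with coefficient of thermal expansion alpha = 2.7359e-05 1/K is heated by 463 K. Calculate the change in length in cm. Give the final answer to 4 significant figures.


dL = L0 * alpha * dT
dL = 164 * 2.7359e-05 * 463
dL = 2.077 cm


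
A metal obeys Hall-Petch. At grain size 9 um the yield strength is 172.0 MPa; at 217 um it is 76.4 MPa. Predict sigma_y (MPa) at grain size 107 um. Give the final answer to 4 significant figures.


sigma_y = sigma0 + k / sqrt(d)
1/sqrt(d1) = 1/sqrt(9e-06) = 333.333;  1/sqrt(d2) = 67.8844
k = (sigma1 - sigma2) / (1/sqrt(d1) - 1/sqrt(d2)) = (172.0 - 76.4) / (333.333 - 67.8844) = 0.360145 MPa*m^0.5
sigma0 = sigma1 - k/sqrt(d1) = 172.0 - 0.360145*333.333 = 51.9518 MPa
sigma_y(d3) = 51.9518 + 0.360145 / sqrt(1.07e-04) = 86.77 MPa


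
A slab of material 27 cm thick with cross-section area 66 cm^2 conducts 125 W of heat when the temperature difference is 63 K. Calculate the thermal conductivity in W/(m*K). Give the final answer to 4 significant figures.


k = Q*L / (A*dT)
L = 0.27 m, A = 6.6e-03 m^2
k = 125 * 0.27 / (6.6e-03 * 63)
k = 81.17 W/(m*K)


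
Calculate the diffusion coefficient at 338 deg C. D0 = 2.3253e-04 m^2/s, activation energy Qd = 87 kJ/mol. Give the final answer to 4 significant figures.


D = D0 * exp(-Qd / (R*T))
T = 611.15 K
D = 2.3253e-04 * exp(-87e3 / (8.314 * 611.15))
D = 8.519e-12 m^2/s


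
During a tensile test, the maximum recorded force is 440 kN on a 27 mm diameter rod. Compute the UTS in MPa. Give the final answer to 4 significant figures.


A0 = pi*(d/2)^2 = pi*(27/2)^2 = 572.555 mm^2
UTS = F_max / A0 = 440*1000 / 572.555
UTS = 768.5 MPa


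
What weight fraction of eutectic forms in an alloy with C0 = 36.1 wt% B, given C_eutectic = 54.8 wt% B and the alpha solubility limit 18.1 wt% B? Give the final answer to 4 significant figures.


f_primary = (C_e - C0) / (C_e - C_alpha_max)
f_primary = (54.8 - 36.1) / (54.8 - 18.1)
f_primary = 0.509537
f_eutectic = 1 - 0.509537 = 0.4905


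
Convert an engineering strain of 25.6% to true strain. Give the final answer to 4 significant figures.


epsilon_true = ln(1 + epsilon_eng)
epsilon_true = ln(1 + 0.256)
epsilon_true = 0.2279


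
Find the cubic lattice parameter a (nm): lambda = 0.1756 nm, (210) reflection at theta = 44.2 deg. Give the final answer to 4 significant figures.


d = lambda / (2*sin(theta))
d = 0.1756 / (2*sin(44.2 deg))
d = 0.125939 nm
a = d * sqrt(h^2+k^2+l^2) = 0.125939 * sqrt(5)
a = 0.2816 nm


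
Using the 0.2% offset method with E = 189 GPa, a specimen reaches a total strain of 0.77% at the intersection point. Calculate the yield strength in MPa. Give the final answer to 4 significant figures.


Offset strain = 0.002
Elastic strain at yield = total_strain - offset = 7.7e-03 - 0.002 = 5.7e-03
sigma_y = E * elastic_strain = 189000 * 5.7e-03
sigma_y = 1077 MPa


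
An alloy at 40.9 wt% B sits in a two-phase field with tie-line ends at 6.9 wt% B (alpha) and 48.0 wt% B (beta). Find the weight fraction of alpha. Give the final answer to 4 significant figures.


f_alpha = (C_beta - C0) / (C_beta - C_alpha)
f_alpha = (48.0 - 40.9) / (48.0 - 6.9)
f_alpha = 0.1727


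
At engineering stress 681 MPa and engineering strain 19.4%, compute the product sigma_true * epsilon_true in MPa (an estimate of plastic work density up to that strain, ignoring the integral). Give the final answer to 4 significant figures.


sigma_true = sigma_eng * (1 + epsilon_eng)
sigma_true = 681 * (1 + 0.194) = 813.114 MPa
epsilon_true = ln(1 + epsilon_eng)
epsilon_true = ln(1 + 0.194) = 0.177309
sigma_true * epsilon_true = 813.114 * 0.177309 = 144.2 MPa


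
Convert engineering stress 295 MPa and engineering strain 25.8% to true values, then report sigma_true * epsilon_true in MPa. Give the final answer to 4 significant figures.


sigma_true = sigma_eng * (1 + epsilon_eng)
sigma_true = 295 * (1 + 0.258) = 371.11 MPa
epsilon_true = ln(1 + epsilon_eng)
epsilon_true = ln(1 + 0.258) = 0.229523
sigma_true * epsilon_true = 371.11 * 0.229523 = 85.18 MPa


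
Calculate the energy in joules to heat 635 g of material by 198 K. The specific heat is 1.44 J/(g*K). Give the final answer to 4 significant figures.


Q = m * cp * dT
Q = 635 * 1.44 * 198
Q = 181100 J


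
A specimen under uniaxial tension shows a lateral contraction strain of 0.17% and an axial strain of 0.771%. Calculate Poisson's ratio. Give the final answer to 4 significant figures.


nu = -epsilon_lat / epsilon_axial
Lateral strain is contraction (negative), so using magnitudes:
nu = 0.17 / 0.771
nu = 0.2205


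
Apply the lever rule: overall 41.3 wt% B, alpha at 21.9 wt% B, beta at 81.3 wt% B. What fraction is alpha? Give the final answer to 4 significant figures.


f_alpha = (C_beta - C0) / (C_beta - C_alpha)
f_alpha = (81.3 - 41.3) / (81.3 - 21.9)
f_alpha = 0.6734


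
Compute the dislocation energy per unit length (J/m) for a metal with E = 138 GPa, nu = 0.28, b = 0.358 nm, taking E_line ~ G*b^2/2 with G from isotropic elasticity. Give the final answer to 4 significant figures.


Step 1: G = E / (2*(1+nu))
G = 138 / (2*(1+0.28)) = 53.9063 GPa = 5.39063e+10 Pa
Step 2: E_line = G*b^2/2
b = 0.358 nm = 3.58e-10 m
E_line = 0.5 * 5.39063e+10 * (3.58e-10)^2 = 3.454e-09 J/m


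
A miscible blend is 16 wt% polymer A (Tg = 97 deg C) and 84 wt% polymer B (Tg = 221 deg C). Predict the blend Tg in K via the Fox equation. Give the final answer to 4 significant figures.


1/Tg = w1/Tg1 + w2/Tg2 (in Kelvin)
Tg1 = 370.15 K, Tg2 = 494.15 K
1/Tg = 0.16/370.15 + 0.84/494.15
Tg = 469 K


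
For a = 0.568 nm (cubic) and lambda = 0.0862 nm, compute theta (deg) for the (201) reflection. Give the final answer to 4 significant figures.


d = a / sqrt(h^2+k^2+l^2)
d = 0.568 / sqrt(5) = 0.254017 nm
lambda = 2*d*sin(theta)  =>  sin(theta) = lambda / (2*d)
sin(theta) = 0.0862 / (2 * 0.254017) = 0.169673
theta = 9.769 deg


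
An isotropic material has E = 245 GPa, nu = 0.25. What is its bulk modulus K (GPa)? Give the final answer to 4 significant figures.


K = E / (3*(1-2*nu))
K = 245 / (3*(1-2*0.25))
K = 163.3 GPa


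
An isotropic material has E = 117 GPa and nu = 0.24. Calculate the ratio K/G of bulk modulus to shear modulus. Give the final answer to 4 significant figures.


G = E / (2*(1+nu))
G = 117 / (2*(1+0.24)) = 47.1774 GPa
K = E / (3*(1-2*nu))
K = 117 / (3*(1-2*0.24)) = 75 GPa
K/G = 75 / 47.1774 = 1.59


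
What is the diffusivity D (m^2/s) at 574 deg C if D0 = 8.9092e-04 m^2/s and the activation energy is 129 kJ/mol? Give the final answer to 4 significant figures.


D = D0 * exp(-Qd / (R*T))
T = 847.15 K
D = 8.9092e-04 * exp(-129e3 / (8.314 * 847.15))
D = 9.897e-12 m^2/s


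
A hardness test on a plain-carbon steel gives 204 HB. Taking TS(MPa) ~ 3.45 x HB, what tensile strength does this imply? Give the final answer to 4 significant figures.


TS (MPa) = 3.45 * HB
TS = 3.45 * 204
TS = 703.8 MPa


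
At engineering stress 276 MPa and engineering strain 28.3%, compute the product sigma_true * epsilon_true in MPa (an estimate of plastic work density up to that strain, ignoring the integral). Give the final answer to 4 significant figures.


sigma_true = sigma_eng * (1 + epsilon_eng)
sigma_true = 276 * (1 + 0.283) = 354.108 MPa
epsilon_true = ln(1 + epsilon_eng)
epsilon_true = ln(1 + 0.283) = 0.249201
sigma_true * epsilon_true = 354.108 * 0.249201 = 88.24 MPa


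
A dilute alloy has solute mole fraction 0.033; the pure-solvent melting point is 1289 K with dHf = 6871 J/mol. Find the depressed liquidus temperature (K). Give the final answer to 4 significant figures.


dT = R*Tm^2*x / dHf
dT = 8.314 * 1289^2 * 0.033 / 6871
dT = 66.3453 K
T_new = 1289 - 66.3453 = 1223 K


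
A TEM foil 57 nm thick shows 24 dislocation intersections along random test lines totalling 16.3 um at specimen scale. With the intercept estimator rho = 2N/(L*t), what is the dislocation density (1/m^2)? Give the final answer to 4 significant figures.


rho = 2N / (L * t)
L = 16.3 um = 1.63e-05 m, t = 57 nm = 5.7e-08 m
rho = 2 * 24 / (1.63e-05 * 5.7e-08)
rho = 5.166e+13 1/m^2


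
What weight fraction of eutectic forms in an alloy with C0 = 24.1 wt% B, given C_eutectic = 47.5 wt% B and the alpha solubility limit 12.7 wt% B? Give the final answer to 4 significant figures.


f_primary = (C_e - C0) / (C_e - C_alpha_max)
f_primary = (47.5 - 24.1) / (47.5 - 12.7)
f_primary = 0.672414
f_eutectic = 1 - 0.672414 = 0.3276
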